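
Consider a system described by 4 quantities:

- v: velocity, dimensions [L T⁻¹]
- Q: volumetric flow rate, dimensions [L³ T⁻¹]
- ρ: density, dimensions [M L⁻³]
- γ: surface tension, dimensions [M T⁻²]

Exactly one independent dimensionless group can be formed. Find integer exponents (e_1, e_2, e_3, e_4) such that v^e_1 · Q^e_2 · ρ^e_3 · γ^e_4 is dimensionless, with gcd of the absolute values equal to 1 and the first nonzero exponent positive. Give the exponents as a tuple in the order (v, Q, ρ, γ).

(3, 1, 2, -2)

M: e_1·(0) + e_2·(0) + e_3·(1) + e_4·(1) = 0
L: e_1·(1) + e_2·(3) + e_3·(-3) + e_4·(0) = 0
T: e_1·(-1) + e_2·(-1) + e_3·(0) + e_4·(-2) = 0
Solving this homogeneous linear system for the smallest-integer solution (first nonzero entry positive) gives (3, 1, 2, -2).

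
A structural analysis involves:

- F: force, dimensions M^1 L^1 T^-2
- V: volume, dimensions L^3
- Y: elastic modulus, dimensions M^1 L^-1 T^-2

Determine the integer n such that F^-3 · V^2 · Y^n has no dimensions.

3

Balance the M exponent: (1)·n from Y, plus −3·(1) + 2·(0) = -3 from the rest, must sum to zero.
n − 3 = 0, so n = 3.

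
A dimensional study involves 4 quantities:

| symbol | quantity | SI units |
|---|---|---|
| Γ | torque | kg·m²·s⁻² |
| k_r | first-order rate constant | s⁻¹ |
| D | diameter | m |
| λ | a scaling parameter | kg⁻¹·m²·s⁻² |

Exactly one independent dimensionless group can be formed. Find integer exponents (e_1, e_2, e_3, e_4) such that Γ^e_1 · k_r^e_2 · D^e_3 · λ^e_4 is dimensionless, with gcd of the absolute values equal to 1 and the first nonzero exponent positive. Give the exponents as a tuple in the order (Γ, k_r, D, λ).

M: e_1·(1) + e_2·(0) + e_3·(0) + e_4·(-1) = 0
L: e_1·(2) + e_2·(0) + e_3·(1) + e_4·(2) = 0
T: e_1·(-2) + e_2·(-1) + e_3·(0) + e_4·(-2) = 0
Solving this homogeneous linear system for the smallest-integer solution (first nonzero entry positive) gives (1, -4, -4, 1).

(1, -4, -4, 1)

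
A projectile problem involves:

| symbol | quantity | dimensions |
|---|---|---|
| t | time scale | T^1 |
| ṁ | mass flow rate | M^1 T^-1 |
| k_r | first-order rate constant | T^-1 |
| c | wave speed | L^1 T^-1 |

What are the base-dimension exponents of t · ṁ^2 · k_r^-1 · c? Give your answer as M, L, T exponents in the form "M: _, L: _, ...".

Collect each base-dimension exponent across the product:
  M: (0) + 2·(1) − (0) + (0) = 2
  L: (0) + 2·(0) − (0) + (1) = 1
  T: (1) + 2·(-1) − (-1) + (-1) = -1
So the dimensions are [M² L T⁻¹].

M: 2, L: 1, T: -1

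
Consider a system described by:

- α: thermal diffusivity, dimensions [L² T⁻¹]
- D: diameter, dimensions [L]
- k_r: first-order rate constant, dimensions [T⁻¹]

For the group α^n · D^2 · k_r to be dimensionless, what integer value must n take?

Balance the L exponent: (2)·n from α, plus 2·(1) + (0) = 2 from the rest, must sum to zero.
2n + 2 = 0, so n = -1.

-1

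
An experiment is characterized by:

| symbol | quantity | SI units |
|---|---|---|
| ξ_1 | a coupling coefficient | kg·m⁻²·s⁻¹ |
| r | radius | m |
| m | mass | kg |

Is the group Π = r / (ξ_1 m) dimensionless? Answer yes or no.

Sum the exponent of each base dimension across the product:
  M: −[ξ_1]_M + [r]_M − [m]_M = −(1) + (0) − (1) = -2
  L: −[ξ_1]_L + [r]_L − [m]_L = −(-2) + (1) − (0) = 3
  T: −[ξ_1]_T + [r]_T − [m]_T = −(-1) + (0) − (0) = 1
Net dimensions [M⁻² L³ T] ≠ [1] — not dimensionless.

no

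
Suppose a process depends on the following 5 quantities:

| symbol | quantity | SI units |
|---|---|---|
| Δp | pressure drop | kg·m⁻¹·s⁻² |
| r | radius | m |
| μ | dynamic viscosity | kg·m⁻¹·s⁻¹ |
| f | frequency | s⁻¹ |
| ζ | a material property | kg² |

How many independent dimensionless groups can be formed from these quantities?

There are 5 variables and 3 base dimensions (M, L, T).
The dimension matrix has rank 3.
Independent dimensionless groups: 5 − 3 = 2.

2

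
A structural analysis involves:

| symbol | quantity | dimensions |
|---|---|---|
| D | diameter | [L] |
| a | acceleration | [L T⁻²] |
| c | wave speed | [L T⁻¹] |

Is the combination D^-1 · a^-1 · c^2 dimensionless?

Sum the exponent of each base dimension across the product:
  L: −[D]_L − [a]_L + 2·[c]_L = −(1) − (1) + 2·(1) = 0
  T: −[D]_T − [a]_T + 2·[c]_T = −(0) − (-2) + 2·(-1) = 0
All base exponents vanish — dimensionless.

yes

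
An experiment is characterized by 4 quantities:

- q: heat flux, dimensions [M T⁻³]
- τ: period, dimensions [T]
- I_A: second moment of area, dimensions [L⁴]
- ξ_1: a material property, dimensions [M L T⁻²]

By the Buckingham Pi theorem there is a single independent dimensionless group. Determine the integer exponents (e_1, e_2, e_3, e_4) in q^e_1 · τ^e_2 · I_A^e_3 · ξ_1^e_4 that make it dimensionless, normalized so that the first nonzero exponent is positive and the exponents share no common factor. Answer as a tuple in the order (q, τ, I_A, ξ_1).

(4, 4, 1, -4)

M: e_1·(1) + e_2·(0) + e_3·(0) + e_4·(1) = 0
L: e_1·(0) + e_2·(0) + e_3·(4) + e_4·(1) = 0
T: e_1·(-3) + e_2·(1) + e_3·(0) + e_4·(-2) = 0
Solving this homogeneous linear system for the smallest-integer solution (first nonzero entry positive) gives (4, 4, 1, -4).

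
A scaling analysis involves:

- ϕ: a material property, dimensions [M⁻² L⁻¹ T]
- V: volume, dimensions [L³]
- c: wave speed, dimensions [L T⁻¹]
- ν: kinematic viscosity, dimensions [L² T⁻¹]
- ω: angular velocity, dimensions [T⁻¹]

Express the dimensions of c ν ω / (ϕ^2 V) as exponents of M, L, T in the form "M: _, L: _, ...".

Collect each base-dimension exponent across the product:
  M: −2·(-2) − (0) + (0) + (0) + (0) = 4
  L: −2·(-1) − (3) + (1) + (2) + (0) = 2
  T: −2·(1) − (0) + (-1) + (-1) + (-1) = -5
So the dimensions are [M⁴ L² T⁻⁵].

M: 4, L: 2, T: -5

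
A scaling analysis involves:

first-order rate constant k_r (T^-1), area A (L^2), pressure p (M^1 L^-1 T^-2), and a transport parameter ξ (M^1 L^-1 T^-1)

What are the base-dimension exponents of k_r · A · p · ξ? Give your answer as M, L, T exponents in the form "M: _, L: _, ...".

Collect each base-dimension exponent across the product:
  M: (0) + (0) + (1) + (1) = 2
  L: (0) + (2) + (-1) + (-1) = 0
  T: (-1) + (0) + (-2) + (-1) = -4
So the dimensions are [M² T⁻⁴].

M: 2, L: 0, T: -4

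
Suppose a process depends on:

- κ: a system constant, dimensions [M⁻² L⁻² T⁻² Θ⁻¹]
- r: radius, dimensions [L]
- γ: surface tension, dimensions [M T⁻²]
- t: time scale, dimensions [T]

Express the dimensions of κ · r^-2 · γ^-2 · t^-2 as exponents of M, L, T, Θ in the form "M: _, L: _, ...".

M: -4, L: -4, T: 0, Θ: -1

Collect each base-dimension exponent across the product:
  M: (-2) − 2·(0) − 2·(1) − 2·(0) = -4
  L: (-2) − 2·(1) − 2·(0) − 2·(0) = -4
  T: (-2) − 2·(0) − 2·(-2) − 2·(1) = 0
  Θ: (-1) − 2·(0) − 2·(0) − 2·(0) = -1
So the dimensions are [M⁻⁴ L⁻⁴ Θ⁻¹].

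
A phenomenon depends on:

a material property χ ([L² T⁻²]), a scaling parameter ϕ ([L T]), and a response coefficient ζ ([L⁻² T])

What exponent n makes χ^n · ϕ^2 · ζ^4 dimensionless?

Balance the L exponent: (2)·n from χ, plus 2·(1) + 4·(-2) = -6 from the rest, must sum to zero.
2n − 6 = 0, so n = 3.

3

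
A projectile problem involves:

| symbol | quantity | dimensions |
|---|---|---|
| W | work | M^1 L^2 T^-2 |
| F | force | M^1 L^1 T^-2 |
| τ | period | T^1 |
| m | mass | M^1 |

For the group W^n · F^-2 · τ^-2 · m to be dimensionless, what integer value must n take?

Balance the M exponent: (1)·n from W, plus −2·(1) − 2·(0) + (1) = -1 from the rest, must sum to zero.
n − 1 = 0, so n = 1.

1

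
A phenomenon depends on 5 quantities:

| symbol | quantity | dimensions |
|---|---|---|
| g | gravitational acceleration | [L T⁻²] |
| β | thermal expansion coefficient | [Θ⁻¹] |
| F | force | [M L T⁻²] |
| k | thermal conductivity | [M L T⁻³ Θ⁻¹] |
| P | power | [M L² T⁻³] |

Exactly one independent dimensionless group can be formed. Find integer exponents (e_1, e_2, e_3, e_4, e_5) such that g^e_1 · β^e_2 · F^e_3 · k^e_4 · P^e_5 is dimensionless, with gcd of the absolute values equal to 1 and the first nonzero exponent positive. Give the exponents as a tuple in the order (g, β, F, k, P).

M: e_1·(0) + e_2·(0) + e_3·(1) + e_4·(1) + e_5·(1) = 0
L: e_1·(1) + e_2·(0) + e_3·(1) + e_4·(1) + e_5·(2) = 0
T: e_1·(-2) + e_2·(0) + e_3·(-2) + e_4·(-3) + e_5·(-3) = 0
Θ: e_1·(0) + e_2·(-1) + e_3·(0) + e_4·(-1) + e_5·(0) = 0
Solving this homogeneous linear system for the smallest-integer solution (first nonzero entry positive) gives (1, 1, 2, -1, -1).

(1, 1, 2, -1, -1)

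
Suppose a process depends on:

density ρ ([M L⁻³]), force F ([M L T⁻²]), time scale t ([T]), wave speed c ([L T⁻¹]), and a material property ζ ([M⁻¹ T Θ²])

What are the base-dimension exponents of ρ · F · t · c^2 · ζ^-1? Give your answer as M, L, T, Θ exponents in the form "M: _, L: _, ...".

M: 3, L: 0, T: -4, Θ: -2

Collect each base-dimension exponent across the product:
  M: (1) + (1) + (0) + 2·(0) − (-1) = 3
  L: (-3) + (1) + (0) + 2·(1) − (0) = 0
  T: (0) + (-2) + (1) + 2·(-1) − (1) = -4
  Θ: (0) + (0) + (0) + 2·(0) − (2) = -2
So the dimensions are [M³ T⁻⁴ Θ⁻²].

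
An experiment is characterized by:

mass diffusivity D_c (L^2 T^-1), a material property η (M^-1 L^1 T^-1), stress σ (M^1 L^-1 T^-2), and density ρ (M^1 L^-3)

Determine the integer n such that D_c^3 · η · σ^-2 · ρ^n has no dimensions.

3

Balance the M exponent: (1)·n from ρ, plus 3·(0) + (-1) − 2·(1) = -3 from the rest, must sum to zero.
n − 3 = 0, so n = 3.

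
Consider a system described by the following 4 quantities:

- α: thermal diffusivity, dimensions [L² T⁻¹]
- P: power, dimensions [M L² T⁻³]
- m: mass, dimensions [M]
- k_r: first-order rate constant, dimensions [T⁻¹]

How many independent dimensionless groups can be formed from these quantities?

1

There are 4 variables and 3 base dimensions (M, L, T).
The dimension matrix has rank 3.
Independent dimensionless groups: 4 − 3 = 1.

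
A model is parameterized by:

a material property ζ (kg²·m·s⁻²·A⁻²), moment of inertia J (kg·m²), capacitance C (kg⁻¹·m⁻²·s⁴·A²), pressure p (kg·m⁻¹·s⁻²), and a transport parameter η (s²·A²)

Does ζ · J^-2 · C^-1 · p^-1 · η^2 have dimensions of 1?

yes

Sum the exponent of each base dimension across the product:
  M: [ζ]_M − 2·[J]_M − [C]_M − [p]_M + 2·[η]_M = (2) − 2·(1) − (-1) − (1) + 2·(0) = 0
  L: [ζ]_L − 2·[J]_L − [C]_L − [p]_L + 2·[η]_L = (1) − 2·(2) − (-2) − (-1) + 2·(0) = 0
  T: [ζ]_T − 2·[J]_T − [C]_T − [p]_T + 2·[η]_T = (-2) − 2·(0) − (4) − (-2) + 2·(2) = 0
  I: [ζ]_I − 2·[J]_I − [C]_I − [p]_I + 2·[η]_I = (-2) − 2·(0) − (2) − (0) + 2·(2) = 0
All base exponents vanish — dimensionless.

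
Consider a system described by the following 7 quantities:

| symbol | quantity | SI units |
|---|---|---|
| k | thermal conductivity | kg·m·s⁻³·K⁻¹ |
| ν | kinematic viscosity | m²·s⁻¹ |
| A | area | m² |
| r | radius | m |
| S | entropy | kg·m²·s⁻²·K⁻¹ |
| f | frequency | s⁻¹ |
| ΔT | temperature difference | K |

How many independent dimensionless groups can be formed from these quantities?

There are 7 variables and 4 base dimensions (M, L, T, Θ).
The dimension matrix has rank 4.
Independent dimensionless groups: 7 − 4 = 3.

3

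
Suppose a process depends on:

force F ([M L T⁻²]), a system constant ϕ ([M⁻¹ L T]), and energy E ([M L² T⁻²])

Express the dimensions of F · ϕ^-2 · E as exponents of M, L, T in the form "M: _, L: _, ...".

Collect each base-dimension exponent across the product:
  M: (1) − 2·(-1) + (1) = 4
  L: (1) − 2·(1) + (2) = 1
  T: (-2) − 2·(1) + (-2) = -6
So the dimensions are [M⁴ L T⁻⁶].

M: 4, L: 1, T: -6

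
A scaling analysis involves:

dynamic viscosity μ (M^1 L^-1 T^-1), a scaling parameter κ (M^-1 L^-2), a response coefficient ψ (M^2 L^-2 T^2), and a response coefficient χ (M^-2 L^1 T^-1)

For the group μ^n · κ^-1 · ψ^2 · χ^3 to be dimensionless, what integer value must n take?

Balance the M exponent: (1)·n from μ, plus −(-1) + 2·(2) + 3·(-2) = -1 from the rest, must sum to zero.
n − 1 = 0, so n = 1.

1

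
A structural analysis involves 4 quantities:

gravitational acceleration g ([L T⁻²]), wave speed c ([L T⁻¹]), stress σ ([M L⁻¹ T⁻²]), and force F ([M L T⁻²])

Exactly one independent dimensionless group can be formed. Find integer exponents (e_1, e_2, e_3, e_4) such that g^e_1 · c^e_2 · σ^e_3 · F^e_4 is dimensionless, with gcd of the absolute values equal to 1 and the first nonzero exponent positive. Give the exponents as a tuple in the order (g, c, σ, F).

M: e_1·(0) + e_2·(0) + e_3·(1) + e_4·(1) = 0
L: e_1·(1) + e_2·(1) + e_3·(-1) + e_4·(1) = 0
T: e_1·(-2) + e_2·(-1) + e_3·(-2) + e_4·(-2) = 0
Solving this homogeneous linear system for the smallest-integer solution (first nonzero entry positive) gives (2, -4, -1, 1).

(2, -4, -1, 1)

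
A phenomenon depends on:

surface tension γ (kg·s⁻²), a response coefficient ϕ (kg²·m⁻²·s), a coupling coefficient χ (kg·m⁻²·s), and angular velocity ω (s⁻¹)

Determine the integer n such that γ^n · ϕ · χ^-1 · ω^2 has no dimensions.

-1

Balance the M exponent: (1)·n from γ, plus (2) − (1) + 2·(0) = 1 from the rest, must sum to zero.
n + 1 = 0, so n = -1.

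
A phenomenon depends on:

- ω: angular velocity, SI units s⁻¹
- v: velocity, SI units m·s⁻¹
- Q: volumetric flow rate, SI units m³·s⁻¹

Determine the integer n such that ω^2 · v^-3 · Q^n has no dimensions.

1

Balance the L exponent: (3)·n from Q, plus 2·(0) − 3·(1) = -3 from the rest, must sum to zero.
3n − 3 = 0, so n = 1.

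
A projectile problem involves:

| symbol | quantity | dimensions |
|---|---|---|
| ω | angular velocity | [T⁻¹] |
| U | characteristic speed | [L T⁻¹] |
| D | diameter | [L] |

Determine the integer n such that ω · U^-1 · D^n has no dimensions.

Balance the L exponent: (1)·n from D, plus (0) − (1) = -1 from the rest, must sum to zero.
n − 1 = 0, so n = 1.

1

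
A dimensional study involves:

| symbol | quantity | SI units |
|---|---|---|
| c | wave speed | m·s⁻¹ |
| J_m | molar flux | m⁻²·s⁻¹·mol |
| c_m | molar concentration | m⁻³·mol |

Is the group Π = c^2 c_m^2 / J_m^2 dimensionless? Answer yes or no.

Sum the exponent of each base dimension across the product:
  M: 2·[c]_M − 2·[J_m]_M + 2·[c_m]_M = 2·(0) − 2·(0) + 2·(0) = 0
  L: 2·[c]_L − 2·[J_m]_L + 2·[c_m]_L = 2·(1) − 2·(-2) + 2·(-3) = 0
  T: 2·[c]_T − 2·[J_m]_T + 2·[c_m]_T = 2·(-1) − 2·(-1) + 2·(0) = 0
  N: 2·[c]_N − 2·[J_m]_N + 2·[c_m]_N = 2·(0) − 2·(1) + 2·(1) = 0
All base exponents vanish — dimensionless.

yes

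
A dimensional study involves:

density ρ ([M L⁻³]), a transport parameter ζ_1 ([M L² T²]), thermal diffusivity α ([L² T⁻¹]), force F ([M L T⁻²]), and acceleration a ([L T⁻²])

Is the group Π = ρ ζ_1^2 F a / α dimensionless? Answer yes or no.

no

Sum the exponent of each base dimension across the product:
  M: [ρ]_M + 2·[ζ_1]_M − [α]_M + [F]_M + [a]_M = (1) + 2·(1) − (0) + (1) + (0) = 4
  L: [ρ]_L + 2·[ζ_1]_L − [α]_L + [F]_L + [a]_L = (-3) + 2·(2) − (2) + (1) + (1) = 1
  T: [ρ]_T + 2·[ζ_1]_T − [α]_T + [F]_T + [a]_T = (0) + 2·(2) − (-1) + (-2) + (-2) = 1
Net dimensions [M⁴ L T] ≠ [1] — not dimensionless.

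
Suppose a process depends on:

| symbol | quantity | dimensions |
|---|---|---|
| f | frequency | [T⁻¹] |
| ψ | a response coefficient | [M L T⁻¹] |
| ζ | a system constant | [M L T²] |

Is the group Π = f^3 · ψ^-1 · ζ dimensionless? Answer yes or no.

Sum the exponent of each base dimension across the product:
  M: 3·[f]_M − [ψ]_M + [ζ]_M = 3·(0) − (1) + (1) = 0
  L: 3·[f]_L − [ψ]_L + [ζ]_L = 3·(0) − (1) + (1) = 0
  T: 3·[f]_T − [ψ]_T + [ζ]_T = 3·(-1) − (-1) + (2) = 0
All base exponents vanish — dimensionless.

yes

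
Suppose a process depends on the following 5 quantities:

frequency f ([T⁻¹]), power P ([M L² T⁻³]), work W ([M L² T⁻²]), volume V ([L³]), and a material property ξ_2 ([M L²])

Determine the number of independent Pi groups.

2

There are 5 variables and 3 base dimensions (M, L, T).
The dimension matrix has rank 3.
Independent dimensionless groups: 5 − 3 = 2.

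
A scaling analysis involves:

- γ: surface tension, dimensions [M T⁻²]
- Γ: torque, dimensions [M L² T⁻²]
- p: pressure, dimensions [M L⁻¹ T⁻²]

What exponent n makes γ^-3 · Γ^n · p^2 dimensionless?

1

Balance the M exponent: (1)·n from Γ, plus −3·(1) + 2·(1) = -1 from the rest, must sum to zero.
n − 1 = 0, so n = 1.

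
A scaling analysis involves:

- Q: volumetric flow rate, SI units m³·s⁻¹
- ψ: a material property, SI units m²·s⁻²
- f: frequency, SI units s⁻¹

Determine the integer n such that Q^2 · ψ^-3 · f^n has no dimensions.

Balance the T exponent: (-1)·n from f, plus 2·(-1) − 3·(-2) = 4 from the rest, must sum to zero.
−n + 4 = 0, so n = 4.

4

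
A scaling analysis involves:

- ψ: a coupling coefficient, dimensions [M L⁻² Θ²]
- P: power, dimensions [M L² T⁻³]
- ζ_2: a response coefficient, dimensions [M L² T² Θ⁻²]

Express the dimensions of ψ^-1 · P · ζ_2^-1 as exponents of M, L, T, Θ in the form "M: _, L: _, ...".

M: -1, L: 2, T: -5, Θ: 0

Collect each base-dimension exponent across the product:
  M: −(1) + (1) − (1) = -1
  L: −(-2) + (2) − (2) = 2
  T: −(0) + (-3) − (2) = -5
  Θ: −(2) + (0) − (-2) = 0
So the dimensions are [M⁻¹ L² T⁻⁵].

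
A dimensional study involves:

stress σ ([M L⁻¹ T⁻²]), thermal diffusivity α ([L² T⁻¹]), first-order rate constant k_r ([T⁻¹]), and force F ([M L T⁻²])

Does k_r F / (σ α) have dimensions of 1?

Sum the exponent of each base dimension across the product:
  M: −[σ]_M − [α]_M + [k_r]_M + [F]_M = −(1) − (0) + (0) + (1) = 0
  L: −[σ]_L − [α]_L + [k_r]_L + [F]_L = −(-1) − (2) + (0) + (1) = 0
  T: −[σ]_T − [α]_T + [k_r]_T + [F]_T = −(-2) − (-1) + (-1) + (-2) = 0
All base exponents vanish — dimensionless.

yes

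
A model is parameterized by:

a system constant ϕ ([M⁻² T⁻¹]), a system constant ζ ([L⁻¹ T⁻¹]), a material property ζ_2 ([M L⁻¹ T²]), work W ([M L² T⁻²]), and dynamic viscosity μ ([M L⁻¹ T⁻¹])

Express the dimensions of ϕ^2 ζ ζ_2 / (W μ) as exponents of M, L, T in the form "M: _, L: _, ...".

Collect each base-dimension exponent across the product:
  M: 2·(-2) + (0) + (1) − (1) − (1) = -5
  L: 2·(0) + (-1) + (-1) − (2) − (-1) = -3
  T: 2·(-1) + (-1) + (2) − (-2) − (-1) = 2
So the dimensions are [M⁻⁵ L⁻³ T²].

M: -5, L: -3, T: 2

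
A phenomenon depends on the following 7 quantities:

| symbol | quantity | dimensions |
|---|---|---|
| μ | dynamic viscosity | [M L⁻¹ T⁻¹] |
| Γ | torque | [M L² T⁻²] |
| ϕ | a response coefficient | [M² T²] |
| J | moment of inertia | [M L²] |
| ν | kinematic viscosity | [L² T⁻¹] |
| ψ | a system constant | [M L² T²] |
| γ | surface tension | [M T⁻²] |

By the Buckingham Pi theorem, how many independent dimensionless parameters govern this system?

4

There are 7 variables and 3 base dimensions (M, L, T).
The dimension matrix has rank 3.
Independent dimensionless groups: 7 − 3 = 4.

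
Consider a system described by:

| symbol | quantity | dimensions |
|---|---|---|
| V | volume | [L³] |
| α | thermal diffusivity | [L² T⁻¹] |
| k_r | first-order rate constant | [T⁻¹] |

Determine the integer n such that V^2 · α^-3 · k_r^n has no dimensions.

Balance the T exponent: (-1)·n from k_r, plus 2·(0) − 3·(-1) = 3 from the rest, must sum to zero.
−n + 3 = 0, so n = 3.

3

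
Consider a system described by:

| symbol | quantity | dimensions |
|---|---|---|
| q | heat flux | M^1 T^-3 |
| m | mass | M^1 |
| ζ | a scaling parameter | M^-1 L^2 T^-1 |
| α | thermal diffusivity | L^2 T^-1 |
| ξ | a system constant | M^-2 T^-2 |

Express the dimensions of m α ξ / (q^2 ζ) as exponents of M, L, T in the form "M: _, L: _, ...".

Collect each base-dimension exponent across the product:
  M: −2·(1) + (1) − (-1) + (0) + (-2) = -2
  L: −2·(0) + (0) − (2) + (2) + (0) = 0
  T: −2·(-3) + (0) − (-1) + (-1) + (-2) = 4
So the dimensions are [M⁻² T⁴].

M: -2, L: 0, T: 4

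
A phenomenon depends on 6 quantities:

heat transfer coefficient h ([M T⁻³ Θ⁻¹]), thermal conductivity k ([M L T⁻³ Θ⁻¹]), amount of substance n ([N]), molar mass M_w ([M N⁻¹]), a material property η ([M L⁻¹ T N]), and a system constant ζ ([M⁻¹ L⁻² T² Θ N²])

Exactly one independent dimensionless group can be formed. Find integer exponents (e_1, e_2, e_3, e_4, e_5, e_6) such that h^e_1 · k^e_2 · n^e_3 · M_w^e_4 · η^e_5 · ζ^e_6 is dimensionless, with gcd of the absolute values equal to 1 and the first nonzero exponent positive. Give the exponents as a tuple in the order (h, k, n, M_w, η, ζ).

M: e_1·(1) + e_2·(1) + e_3·(0) + e_4·(1) + e_5·(1) + e_6·(-1) = 0
L: e_1·(0) + e_2·(1) + e_3·(0) + e_4·(0) + e_5·(-1) + e_6·(-2) = 0
T: e_1·(-3) + e_2·(-3) + e_3·(0) + e_4·(0) + e_5·(1) + e_6·(2) = 0
Θ: e_1·(-1) + e_2·(-1) + e_3·(0) + e_4·(0) + e_5·(0) + e_6·(1) = 0
N: e_1·(0) + e_2·(0) + e_3·(1) + e_4·(-1) + e_5·(1) + e_6·(2) = 0
Solving this homogeneous linear system for the smallest-integer solution (first nonzero entry positive) gives (2, -3, 4, 1, -1, -1).

(2, -3, 4, 1, -1, -1)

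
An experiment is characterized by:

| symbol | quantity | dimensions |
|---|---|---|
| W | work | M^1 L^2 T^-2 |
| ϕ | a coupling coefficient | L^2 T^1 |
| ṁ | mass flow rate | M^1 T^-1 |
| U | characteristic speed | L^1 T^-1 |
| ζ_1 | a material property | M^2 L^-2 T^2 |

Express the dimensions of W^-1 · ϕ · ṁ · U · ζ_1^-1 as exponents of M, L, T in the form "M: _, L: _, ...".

Collect each base-dimension exponent across the product:
  M: −(1) + (0) + (1) + (0) − (2) = -2
  L: −(2) + (2) + (0) + (1) − (-2) = 3
  T: −(-2) + (1) + (-1) + (-1) − (2) = -1
So the dimensions are [M⁻² L³ T⁻¹].

M: -2, L: 3, T: -1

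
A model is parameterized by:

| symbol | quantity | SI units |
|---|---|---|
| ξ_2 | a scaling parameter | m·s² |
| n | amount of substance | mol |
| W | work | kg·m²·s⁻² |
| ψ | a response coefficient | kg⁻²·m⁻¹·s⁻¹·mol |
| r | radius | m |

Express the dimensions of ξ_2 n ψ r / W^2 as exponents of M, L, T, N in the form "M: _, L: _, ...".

M: -4, L: -3, T: 5, N: 2

Collect each base-dimension exponent across the product:
  M: (0) + (0) − 2·(1) + (-2) + (0) = -4
  L: (1) + (0) − 2·(2) + (-1) + (1) = -3
  T: (2) + (0) − 2·(-2) + (-1) + (0) = 5
  N: (0) + (1) − 2·(0) + (1) + (0) = 2
So the dimensions are [M⁻⁴ L⁻³ T⁵ N²].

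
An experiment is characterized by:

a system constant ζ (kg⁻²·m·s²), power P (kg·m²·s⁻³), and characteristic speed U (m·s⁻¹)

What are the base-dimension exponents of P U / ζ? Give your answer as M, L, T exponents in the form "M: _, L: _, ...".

Collect each base-dimension exponent across the product:
  M: −(-2) + (1) + (0) = 3
  L: −(1) + (2) + (1) = 2
  T: −(2) + (-3) + (-1) = -6
So the dimensions are [M³ L² T⁻⁶].

M: 3, L: 2, T: -6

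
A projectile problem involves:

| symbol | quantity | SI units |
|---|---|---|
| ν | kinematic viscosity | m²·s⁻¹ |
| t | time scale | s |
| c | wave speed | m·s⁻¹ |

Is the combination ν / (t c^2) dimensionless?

Sum the exponent of each base dimension across the product:
  L: [ν]_L − [t]_L − 2·[c]_L = (2) − (0) − 2·(1) = 0
  T: [ν]_T − [t]_T − 2·[c]_T = (-1) − (1) − 2·(-1) = 0
All base exponents vanish — dimensionless.

yes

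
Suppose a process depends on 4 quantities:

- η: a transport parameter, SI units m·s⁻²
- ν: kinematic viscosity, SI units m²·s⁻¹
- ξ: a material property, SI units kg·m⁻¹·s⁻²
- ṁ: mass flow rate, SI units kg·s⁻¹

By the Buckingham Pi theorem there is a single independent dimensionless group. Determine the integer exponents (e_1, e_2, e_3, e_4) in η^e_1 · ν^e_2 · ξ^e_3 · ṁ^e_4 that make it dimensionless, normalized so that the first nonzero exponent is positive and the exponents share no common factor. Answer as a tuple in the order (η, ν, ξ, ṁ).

(1, -1, -1, 1)

M: e_1·(0) + e_2·(0) + e_3·(1) + e_4·(1) = 0
L: e_1·(1) + e_2·(2) + e_3·(-1) + e_4·(0) = 0
T: e_1·(-2) + e_2·(-1) + e_3·(-2) + e_4·(-1) = 0
Solving this homogeneous linear system for the smallest-integer solution (first nonzero entry positive) gives (1, -1, -1, 1).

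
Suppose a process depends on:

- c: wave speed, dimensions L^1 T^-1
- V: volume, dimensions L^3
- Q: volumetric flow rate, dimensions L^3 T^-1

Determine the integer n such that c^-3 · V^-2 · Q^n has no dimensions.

Balance the L exponent: (3)·n from Q, plus −3·(1) − 2·(3) = -9 from the rest, must sum to zero.
3n − 9 = 0, so n = 3.

3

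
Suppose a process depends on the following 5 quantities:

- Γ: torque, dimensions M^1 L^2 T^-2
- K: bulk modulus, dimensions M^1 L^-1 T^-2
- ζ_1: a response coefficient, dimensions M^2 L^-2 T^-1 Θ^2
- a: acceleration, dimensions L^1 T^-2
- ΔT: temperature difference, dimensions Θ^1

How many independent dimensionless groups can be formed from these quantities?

1

There are 5 variables and 4 base dimensions (M, L, T, Θ).
The dimension matrix has rank 4.
Independent dimensionless groups: 5 − 4 = 1.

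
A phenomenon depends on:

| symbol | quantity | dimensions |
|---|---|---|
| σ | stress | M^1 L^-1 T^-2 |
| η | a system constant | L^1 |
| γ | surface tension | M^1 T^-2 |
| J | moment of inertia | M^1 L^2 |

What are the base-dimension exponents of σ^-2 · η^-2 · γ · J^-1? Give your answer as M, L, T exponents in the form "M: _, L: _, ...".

Collect each base-dimension exponent across the product:
  M: −2·(1) − 2·(0) + (1) − (1) = -2
  L: −2·(-1) − 2·(1) + (0) − (2) = -2
  T: −2·(-2) − 2·(0) + (-2) − (0) = 2
So the dimensions are [M⁻² L⁻² T²].

M: -2, L: -2, T: 2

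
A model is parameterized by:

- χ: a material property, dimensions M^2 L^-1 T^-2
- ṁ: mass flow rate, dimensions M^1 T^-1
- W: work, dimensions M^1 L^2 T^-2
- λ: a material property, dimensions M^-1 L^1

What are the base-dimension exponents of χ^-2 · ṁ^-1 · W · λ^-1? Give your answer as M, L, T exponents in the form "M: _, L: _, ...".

M: -3, L: 3, T: 3

Collect each base-dimension exponent across the product:
  M: −2·(2) − (1) + (1) − (-1) = -3
  L: −2·(-1) − (0) + (2) − (1) = 3
  T: −2·(-2) − (-1) + (-2) − (0) = 3
So the dimensions are [M⁻³ L³ T³].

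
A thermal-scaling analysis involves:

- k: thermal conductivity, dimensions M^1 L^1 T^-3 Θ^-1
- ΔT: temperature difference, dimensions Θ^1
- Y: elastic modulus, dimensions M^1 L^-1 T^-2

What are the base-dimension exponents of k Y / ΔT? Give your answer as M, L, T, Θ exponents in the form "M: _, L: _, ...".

Collect each base-dimension exponent across the product:
  M: (1) − (0) + (1) = 2
  L: (1) − (0) + (-1) = 0
  T: (-3) − (0) + (-2) = -5
  Θ: (-1) − (1) + (0) = -2
So the dimensions are [M² T⁻⁵ Θ⁻²].

M: 2, L: 0, T: -5, Θ: -2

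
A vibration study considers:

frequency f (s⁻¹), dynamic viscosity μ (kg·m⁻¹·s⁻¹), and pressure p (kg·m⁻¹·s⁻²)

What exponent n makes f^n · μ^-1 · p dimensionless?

-1

Balance the T exponent: (-1)·n from f, plus −(-1) + (-2) = -1 from the rest, must sum to zero.
−n − 1 = 0, so n = -1.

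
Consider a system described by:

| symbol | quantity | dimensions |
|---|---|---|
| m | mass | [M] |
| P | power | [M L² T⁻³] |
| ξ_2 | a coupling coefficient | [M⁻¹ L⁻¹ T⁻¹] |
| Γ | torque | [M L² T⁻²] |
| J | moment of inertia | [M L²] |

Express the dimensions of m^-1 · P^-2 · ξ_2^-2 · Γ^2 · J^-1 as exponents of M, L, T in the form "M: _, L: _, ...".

Collect each base-dimension exponent across the product:
  M: −(1) − 2·(1) − 2·(-1) + 2·(1) − (1) = 0
  L: −(0) − 2·(2) − 2·(-1) + 2·(2) − (2) = 0
  T: −(0) − 2·(-3) − 2·(-1) + 2·(-2) − (0) = 4
So the dimensions are [T⁴].

M: 0, L: 0, T: 4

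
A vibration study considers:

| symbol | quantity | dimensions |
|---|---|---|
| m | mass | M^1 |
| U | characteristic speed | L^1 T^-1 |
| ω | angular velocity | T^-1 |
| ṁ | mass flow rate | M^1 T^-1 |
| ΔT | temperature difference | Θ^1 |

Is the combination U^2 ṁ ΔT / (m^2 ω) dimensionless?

Sum the exponent of each base dimension across the product:
  M: −2·[m]_M + 2·[U]_M − [ω]_M + [ṁ]_M + [ΔT]_M = −2·(1) + 2·(0) − (0) + (1) + (0) = -1
  L: −2·[m]_L + 2·[U]_L − [ω]_L + [ṁ]_L + [ΔT]_L = −2·(0) + 2·(1) − (0) + (0) + (0) = 2
  T: −2·[m]_T + 2·[U]_T − [ω]_T + [ṁ]_T + [ΔT]_T = −2·(0) + 2·(-1) − (-1) + (-1) + (0) = -2
  Θ: −2·[m]_Θ + 2·[U]_Θ − [ω]_Θ + [ṁ]_Θ + [ΔT]_Θ = −2·(0) + 2·(0) − (0) + (0) + (1) = 1
Net dimensions [M⁻¹ L² T⁻² Θ] ≠ [1] — not dimensionless.

no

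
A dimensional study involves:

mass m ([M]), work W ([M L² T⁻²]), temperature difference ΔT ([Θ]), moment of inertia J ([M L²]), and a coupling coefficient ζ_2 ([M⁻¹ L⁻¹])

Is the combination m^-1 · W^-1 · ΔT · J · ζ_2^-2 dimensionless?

Sum the exponent of each base dimension across the product:
  M: −[m]_M − [W]_M + [ΔT]_M + [J]_M − 2·[ζ_2]_M = −(1) − (1) + (0) + (1) − 2·(-1) = 1
  L: −[m]_L − [W]_L + [ΔT]_L + [J]_L − 2·[ζ_2]_L = −(0) − (2) + (0) + (2) − 2·(-1) = 2
  T: −[m]_T − [W]_T + [ΔT]_T + [J]_T − 2·[ζ_2]_T = −(0) − (-2) + (0) + (0) − 2·(0) = 2
  Θ: −[m]_Θ − [W]_Θ + [ΔT]_Θ + [J]_Θ − 2·[ζ_2]_Θ = −(0) − (0) + (1) + (0) − 2·(0) = 1
Net dimensions [M L² T² Θ] ≠ [1] — not dimensionless.

no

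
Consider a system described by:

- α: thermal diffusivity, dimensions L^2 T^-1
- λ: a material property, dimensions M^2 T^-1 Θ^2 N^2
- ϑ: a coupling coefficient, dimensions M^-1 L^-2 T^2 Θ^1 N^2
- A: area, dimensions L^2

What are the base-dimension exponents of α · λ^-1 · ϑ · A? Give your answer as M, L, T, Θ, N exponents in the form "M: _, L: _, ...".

Collect each base-dimension exponent across the product:
  M: (0) − (2) + (-1) + (0) = -3
  L: (2) − (0) + (-2) + (2) = 2
  T: (-1) − (-1) + (2) + (0) = 2
  Θ: (0) − (2) + (1) + (0) = -1
  N: (0) − (2) + (2) + (0) = 0
So the dimensions are [M⁻³ L² T² Θ⁻¹].

M: -3, L: 2, T: 2, Θ: -1, N: 0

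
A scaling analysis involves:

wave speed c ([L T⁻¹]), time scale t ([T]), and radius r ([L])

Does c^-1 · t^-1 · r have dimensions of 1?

Sum the exponent of each base dimension across the product:
  M: −[c]_M − [t]_M + [r]_M = −(0) − (0) + (0) = 0
  L: −[c]_L − [t]_L + [r]_L = −(1) − (0) + (1) = 0
  T: −[c]_T − [t]_T + [r]_T = −(-1) − (1) + (0) = 0
  Θ: −[c]_Θ − [t]_Θ + [r]_Θ = −(0) − (0) + (0) = 0
  N: −[c]_N − [t]_N + [r]_N = −(0) − (0) + (0) = 0
All base exponents vanish — dimensionless.

yes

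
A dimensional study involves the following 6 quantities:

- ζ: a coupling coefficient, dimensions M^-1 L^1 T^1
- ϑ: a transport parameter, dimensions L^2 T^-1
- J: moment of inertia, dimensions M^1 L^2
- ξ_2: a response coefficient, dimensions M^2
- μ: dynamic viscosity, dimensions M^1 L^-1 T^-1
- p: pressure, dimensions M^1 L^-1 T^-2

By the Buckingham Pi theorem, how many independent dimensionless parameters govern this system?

There are 6 variables and 3 base dimensions (M, L, T).
The dimension matrix has rank 3.
Independent dimensionless groups: 6 − 3 = 3.

3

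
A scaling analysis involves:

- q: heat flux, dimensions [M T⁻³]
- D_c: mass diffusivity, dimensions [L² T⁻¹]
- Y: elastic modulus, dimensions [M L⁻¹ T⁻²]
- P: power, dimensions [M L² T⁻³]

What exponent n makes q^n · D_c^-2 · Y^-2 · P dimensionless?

Balance the M exponent: (1)·n from q, plus −2·(0) − 2·(1) + (1) = -1 from the rest, must sum to zero.
n − 1 = 0, so n = 1.

1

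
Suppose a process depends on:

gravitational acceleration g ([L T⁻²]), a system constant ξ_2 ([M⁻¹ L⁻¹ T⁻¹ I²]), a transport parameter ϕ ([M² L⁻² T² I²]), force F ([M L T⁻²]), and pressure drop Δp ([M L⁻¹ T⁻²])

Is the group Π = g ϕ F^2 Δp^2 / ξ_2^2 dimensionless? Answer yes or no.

Sum the exponent of each base dimension across the product:
  M: [g]_M − 2·[ξ_2]_M + [ϕ]_M + 2·[F]_M + 2·[Δp]_M = (0) − 2·(-1) + (2) + 2·(1) + 2·(1) = 8
  L: [g]_L − 2·[ξ_2]_L + [ϕ]_L + 2·[F]_L + 2·[Δp]_L = (1) − 2·(-1) + (-2) + 2·(1) + 2·(-1) = 1
  T: [g]_T − 2·[ξ_2]_T + [ϕ]_T + 2·[F]_T + 2·[Δp]_T = (-2) − 2·(-1) + (2) + 2·(-2) + 2·(-2) = -6
  I: [g]_I − 2·[ξ_2]_I + [ϕ]_I + 2·[F]_I + 2·[Δp]_I = (0) − 2·(2) + (2) + 2·(0) + 2·(0) = -2
Net dimensions [M⁸ L T⁻⁶ I⁻²] ≠ [1] — not dimensionless.

no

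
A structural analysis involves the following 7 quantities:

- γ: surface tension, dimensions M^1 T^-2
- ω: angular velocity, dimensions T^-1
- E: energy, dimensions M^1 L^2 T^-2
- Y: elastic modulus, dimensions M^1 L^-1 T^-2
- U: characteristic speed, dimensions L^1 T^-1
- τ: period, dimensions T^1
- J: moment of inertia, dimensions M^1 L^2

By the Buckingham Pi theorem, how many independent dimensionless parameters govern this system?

There are 7 variables and 3 base dimensions (M, L, T).
The dimension matrix has rank 3.
Independent dimensionless groups: 7 − 3 = 4.

4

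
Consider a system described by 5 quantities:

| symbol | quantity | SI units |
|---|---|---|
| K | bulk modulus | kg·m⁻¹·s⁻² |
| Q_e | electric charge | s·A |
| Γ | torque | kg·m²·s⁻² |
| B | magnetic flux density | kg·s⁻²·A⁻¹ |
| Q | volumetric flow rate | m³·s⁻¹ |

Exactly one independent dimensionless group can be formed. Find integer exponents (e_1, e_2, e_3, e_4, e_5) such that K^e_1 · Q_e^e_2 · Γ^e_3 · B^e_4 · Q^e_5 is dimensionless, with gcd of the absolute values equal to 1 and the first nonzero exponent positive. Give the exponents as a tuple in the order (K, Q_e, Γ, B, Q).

M: e_1·(1) + e_2·(0) + e_3·(1) + e_4·(1) + e_5·(0) = 0
L: e_1·(-1) + e_2·(0) + e_3·(2) + e_4·(0) + e_5·(3) = 0
T: e_1·(-2) + e_2·(1) + e_3·(-2) + e_4·(-2) + e_5·(-1) = 0
I: e_1·(0) + e_2·(1) + e_3·(0) + e_4·(-1) + e_5·(0) = 0
Solving this homogeneous linear system for the smallest-integer solution (first nonzero entry positive) gives (1, 3, -4, 3, 3).

(1, 3, -4, 3, 3)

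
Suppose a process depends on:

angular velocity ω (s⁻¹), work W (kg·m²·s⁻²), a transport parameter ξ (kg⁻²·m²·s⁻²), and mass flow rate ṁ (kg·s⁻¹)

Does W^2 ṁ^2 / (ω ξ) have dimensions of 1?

no

Sum the exponent of each base dimension across the product:
  M: −[ω]_M + 2·[W]_M − [ξ]_M + 2·[ṁ]_M = −(0) + 2·(1) − (-2) + 2·(1) = 6
  L: −[ω]_L + 2·[W]_L − [ξ]_L + 2·[ṁ]_L = −(0) + 2·(2) − (2) + 2·(0) = 2
  T: −[ω]_T + 2·[W]_T − [ξ]_T + 2·[ṁ]_T = −(-1) + 2·(-2) − (-2) + 2·(-1) = -3
Net dimensions [M⁶ L² T⁻³] ≠ [1] — not dimensionless.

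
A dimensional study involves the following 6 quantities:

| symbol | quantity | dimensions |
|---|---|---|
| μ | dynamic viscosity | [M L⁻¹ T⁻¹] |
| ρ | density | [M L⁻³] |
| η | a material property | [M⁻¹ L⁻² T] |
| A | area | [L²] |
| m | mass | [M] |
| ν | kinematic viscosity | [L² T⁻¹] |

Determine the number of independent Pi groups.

There are 6 variables and 3 base dimensions (M, L, T).
The dimension matrix has rank 3.
Independent dimensionless groups: 6 − 3 = 3.

3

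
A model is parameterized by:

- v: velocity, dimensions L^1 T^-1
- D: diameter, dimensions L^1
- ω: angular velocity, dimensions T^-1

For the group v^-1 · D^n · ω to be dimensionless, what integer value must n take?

Balance the L exponent: (1)·n from D, plus −(1) + (0) = -1 from the rest, must sum to zero.
n − 1 = 0, so n = 1.

1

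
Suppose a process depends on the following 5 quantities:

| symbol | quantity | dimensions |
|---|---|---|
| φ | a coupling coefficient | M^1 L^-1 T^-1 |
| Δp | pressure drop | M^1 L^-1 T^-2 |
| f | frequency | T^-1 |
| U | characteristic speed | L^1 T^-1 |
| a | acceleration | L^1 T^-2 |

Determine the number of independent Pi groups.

There are 5 variables and 3 base dimensions (M, L, T).
The dimension matrix has rank 3.
Independent dimensionless groups: 5 − 3 = 2.

2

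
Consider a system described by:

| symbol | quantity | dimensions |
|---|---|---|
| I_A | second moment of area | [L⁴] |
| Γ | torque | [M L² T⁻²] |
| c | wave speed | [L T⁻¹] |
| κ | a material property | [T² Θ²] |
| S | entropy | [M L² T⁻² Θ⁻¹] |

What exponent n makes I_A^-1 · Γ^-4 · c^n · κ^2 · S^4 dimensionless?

4

Balance the L exponent: (1)·n from c, plus −(4) − 4·(2) + 2·(0) + 4·(2) = -4 from the rest, must sum to zero.
n − 4 = 0, so n = 4.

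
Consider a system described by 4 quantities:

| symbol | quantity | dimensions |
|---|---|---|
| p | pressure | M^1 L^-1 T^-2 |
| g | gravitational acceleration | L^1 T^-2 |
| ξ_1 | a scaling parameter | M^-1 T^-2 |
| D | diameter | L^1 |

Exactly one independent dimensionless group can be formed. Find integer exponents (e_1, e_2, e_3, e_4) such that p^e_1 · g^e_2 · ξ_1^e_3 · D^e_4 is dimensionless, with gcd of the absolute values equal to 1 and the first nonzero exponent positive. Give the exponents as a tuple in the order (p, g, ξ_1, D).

(1, -2, 1, 3)

M: e_1·(1) + e_2·(0) + e_3·(-1) + e_4·(0) = 0
L: e_1·(-1) + e_2·(1) + e_3·(0) + e_4·(1) = 0
T: e_1·(-2) + e_2·(-2) + e_3·(-2) + e_4·(0) = 0
Solving this homogeneous linear system for the smallest-integer solution (first nonzero entry positive) gives (1, -2, 1, 3).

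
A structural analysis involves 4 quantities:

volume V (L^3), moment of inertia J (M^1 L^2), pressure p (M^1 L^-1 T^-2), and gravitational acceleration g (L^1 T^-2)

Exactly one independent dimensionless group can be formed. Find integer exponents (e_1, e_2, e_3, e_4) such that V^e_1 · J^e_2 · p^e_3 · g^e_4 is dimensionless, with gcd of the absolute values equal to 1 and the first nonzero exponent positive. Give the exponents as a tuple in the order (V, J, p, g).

(4, -3, 3, -3)

M: e_1·(0) + e_2·(1) + e_3·(1) + e_4·(0) = 0
L: e_1·(3) + e_2·(2) + e_3·(-1) + e_4·(1) = 0
T: e_1·(0) + e_2·(0) + e_3·(-2) + e_4·(-2) = 0
Solving this homogeneous linear system for the smallest-integer solution (first nonzero entry positive) gives (4, -3, 3, -3).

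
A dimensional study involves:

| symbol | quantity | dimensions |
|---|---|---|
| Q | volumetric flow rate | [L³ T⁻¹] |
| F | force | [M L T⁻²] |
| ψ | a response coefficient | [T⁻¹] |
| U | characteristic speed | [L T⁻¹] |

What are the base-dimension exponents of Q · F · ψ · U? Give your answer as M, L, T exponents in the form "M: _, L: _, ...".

M: 1, L: 5, T: -5

Collect each base-dimension exponent across the product:
  M: (0) + (1) + (0) + (0) = 1
  L: (3) + (1) + (0) + (1) = 5
  T: (-1) + (-2) + (-1) + (-1) = -5
So the dimensions are [M L⁵ T⁻⁵].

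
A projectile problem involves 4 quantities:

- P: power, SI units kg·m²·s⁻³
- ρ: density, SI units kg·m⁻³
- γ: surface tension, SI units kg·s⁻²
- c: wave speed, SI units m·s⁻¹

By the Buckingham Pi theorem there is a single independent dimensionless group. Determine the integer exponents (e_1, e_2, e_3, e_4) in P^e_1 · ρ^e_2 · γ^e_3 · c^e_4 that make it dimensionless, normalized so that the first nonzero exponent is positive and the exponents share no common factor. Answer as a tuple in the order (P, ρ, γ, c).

M: e_1·(1) + e_2·(1) + e_3·(1) + e_4·(0) = 0
L: e_1·(2) + e_2·(-3) + e_3·(0) + e_4·(1) = 0
T: e_1·(-3) + e_2·(0) + e_3·(-2) + e_4·(-1) = 0
Solving this homogeneous linear system for the smallest-integer solution (first nonzero entry positive) gives (1, 1, -2, 1).

(1, 1, -2, 1)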